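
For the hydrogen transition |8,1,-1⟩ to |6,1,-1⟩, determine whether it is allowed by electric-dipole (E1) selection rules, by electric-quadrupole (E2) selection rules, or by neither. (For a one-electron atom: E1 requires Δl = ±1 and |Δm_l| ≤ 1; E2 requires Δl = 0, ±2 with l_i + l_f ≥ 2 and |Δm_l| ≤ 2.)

E2

Δl = 1 − 1 = +0; l_i + l_f = 2.
Δm_l = +0.
E1 (Δl = ±1, |Δm_l| ≤ 1): not satisfied.
E2 (Δl = 0,±2, l_i+l_f ≥ 2, |Δm_l| ≤ 2): satisfied.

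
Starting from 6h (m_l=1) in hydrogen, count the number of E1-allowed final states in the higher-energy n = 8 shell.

6

E1 requires Δl = ±1, so l_f ∈ {4, 6}; with 0 ≤ l_f ≤ n_f−1 = 7, the allowed l_f values are {4, 6}.
For l_f = 4: m_f ∈ {m_i−1, m_i, m_i+1} ∩ [−4, 4] = {0, 1, 2} → 3 states.
For l_f = 6: m_f ∈ {m_i−1, m_i, m_i+1} ∩ [−6, 6] = {0, 1, 2} → 3 states.
Total: 6.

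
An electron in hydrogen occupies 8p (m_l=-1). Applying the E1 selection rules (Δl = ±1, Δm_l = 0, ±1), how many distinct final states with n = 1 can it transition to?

E1 requires Δl = ±1, so l_f ∈ {0, 2}; with 0 ≤ l_f ≤ n_f−1 = 0, the allowed l_f values are {0}.
For l_f = 0: m_f ∈ {m_i−1, m_i, m_i+1} ∩ [−0, 0] = {0} → 1 state.
Total: 1.

1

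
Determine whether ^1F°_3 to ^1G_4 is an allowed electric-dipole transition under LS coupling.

allowed

Parity must change: odd → even — ✓.
ΔS = 0: S: 0 → 0 — ✓.
ΔL = 0, ±1 (not L=0↔0): L: 3 → 4, ΔL = +1 — ✓.
ΔJ = 0, ±1 (not J=0↔0): J: 3 → 4, ΔJ = +1 — ✓.
All four E1 rules are satisfied.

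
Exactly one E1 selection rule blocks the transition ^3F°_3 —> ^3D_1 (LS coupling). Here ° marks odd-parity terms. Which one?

the ΔJ = 0, ±1 rule

Reading off the term symbols: S 1→1, L 3→2, J 3→1, parity odd→even.
Parity must change: odd → even — ✓.
ΔS = 0: S: 1 → 1 — ✓.
ΔL = 0, ±1 (not L=0↔0): L: 3 → 2, ΔL = -1 — ✓.
ΔJ = 0, ±1 (not J=0↔0): J: 3 → 1, ΔJ = -2 — ✗.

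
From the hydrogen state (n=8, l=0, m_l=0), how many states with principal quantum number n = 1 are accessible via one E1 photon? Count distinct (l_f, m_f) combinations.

0

E1 requires l_f ∈ {-1, 1}, but neither lies in [0, 0], so no final state is reachable.
Total: 0.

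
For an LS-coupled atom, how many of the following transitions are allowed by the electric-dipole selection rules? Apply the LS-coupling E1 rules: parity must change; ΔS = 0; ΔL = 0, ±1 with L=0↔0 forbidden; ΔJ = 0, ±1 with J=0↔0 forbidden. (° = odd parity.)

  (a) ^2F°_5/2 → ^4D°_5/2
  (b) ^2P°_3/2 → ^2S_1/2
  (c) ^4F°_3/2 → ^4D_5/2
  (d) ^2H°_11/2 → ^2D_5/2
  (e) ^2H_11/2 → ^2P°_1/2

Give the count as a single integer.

(a) forbidden (parity, ΔS fail)
(b) allowed
(c) allowed
(d) forbidden (ΔL, ΔJ fail)
(e) forbidden (ΔL, ΔJ fail)
Total allowed: 2 of 5.

2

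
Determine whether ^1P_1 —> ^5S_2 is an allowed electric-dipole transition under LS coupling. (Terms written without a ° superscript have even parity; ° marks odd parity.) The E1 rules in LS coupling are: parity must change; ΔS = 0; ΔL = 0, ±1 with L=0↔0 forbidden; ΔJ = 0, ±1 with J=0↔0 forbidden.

Initial level: S=0, L=1, J=1, parity even. Final level: S=2, L=0, J=2, parity even.
ΔS = 0: S: 0 → 2 — fails.
Parity must change: even → even — fails.
ΔJ = 0, ±1 (not J=0↔0): J: 1 → 2, ΔJ = +1 — passes.
ΔL = 0, ±1 (not L=0↔0): L: 1 → 0, ΔL = -1 — passes.
Rule(s) violated: parity, ΔS.

forbidden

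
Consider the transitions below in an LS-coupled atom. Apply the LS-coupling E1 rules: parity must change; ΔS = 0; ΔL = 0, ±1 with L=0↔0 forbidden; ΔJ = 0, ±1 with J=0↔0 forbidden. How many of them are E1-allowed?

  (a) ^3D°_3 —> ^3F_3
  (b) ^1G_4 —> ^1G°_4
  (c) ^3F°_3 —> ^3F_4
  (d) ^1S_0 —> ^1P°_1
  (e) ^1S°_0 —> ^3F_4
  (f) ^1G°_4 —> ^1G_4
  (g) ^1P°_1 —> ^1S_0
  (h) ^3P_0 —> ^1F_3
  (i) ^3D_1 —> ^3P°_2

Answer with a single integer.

(a) allowed
(b) allowed
(c) allowed
(d) allowed
(e) forbidden (ΔS, ΔL, ΔJ fail)
(f) allowed
(g) allowed
(h) forbidden (parity, ΔS, ΔL, ΔJ fail)
(i) allowed
Total allowed: 7 of 9.

7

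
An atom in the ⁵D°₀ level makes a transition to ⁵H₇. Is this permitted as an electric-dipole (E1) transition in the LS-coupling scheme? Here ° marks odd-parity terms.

forbidden

Reading off the term symbols: S 2→2, L 2→5, J 0→7, parity odd→even.
ΔJ = 0, ±1 (not J=0↔0): J: 0 → 7, ΔJ = +7 — fails.
Parity must change: odd → even — passes.
ΔS = 0: S: 2 → 2 — passes.
ΔL = 0, ±1 (not L=0↔0): L: 2 → 5, ΔL = +3 — fails.
Rule(s) violated: ΔL, ΔJ.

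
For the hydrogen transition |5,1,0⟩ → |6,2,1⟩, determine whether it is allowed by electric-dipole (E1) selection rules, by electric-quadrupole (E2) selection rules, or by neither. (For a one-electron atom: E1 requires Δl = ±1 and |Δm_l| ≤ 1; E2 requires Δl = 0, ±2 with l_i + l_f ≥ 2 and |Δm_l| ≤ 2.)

Δl = 2 − 1 = +1; l_i + l_f = 3.
Δm_l = +1.
E1 (Δl = ±1, |Δm_l| ≤ 1): satisfied.
E2 (Δl = 0,±2, l_i+l_f ≥ 2, |Δm_l| ≤ 2): not satisfied.

E1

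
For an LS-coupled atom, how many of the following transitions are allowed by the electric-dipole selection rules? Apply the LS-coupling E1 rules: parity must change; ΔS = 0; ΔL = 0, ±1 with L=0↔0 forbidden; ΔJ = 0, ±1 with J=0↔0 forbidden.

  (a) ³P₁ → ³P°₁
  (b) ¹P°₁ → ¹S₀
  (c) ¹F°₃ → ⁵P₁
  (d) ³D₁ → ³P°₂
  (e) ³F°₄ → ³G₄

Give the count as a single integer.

4

(a) allowed
(b) allowed
(c) forbidden (ΔS, ΔL, ΔJ fail)
(d) allowed
(e) allowed
Total allowed: 4 of 5.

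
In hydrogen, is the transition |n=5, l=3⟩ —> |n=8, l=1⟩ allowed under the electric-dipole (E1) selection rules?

Δl = 1 − 3 = -2; the E1 rule Δl = ±1 is violated.
The transition is electric-dipole forbidden.

forbidden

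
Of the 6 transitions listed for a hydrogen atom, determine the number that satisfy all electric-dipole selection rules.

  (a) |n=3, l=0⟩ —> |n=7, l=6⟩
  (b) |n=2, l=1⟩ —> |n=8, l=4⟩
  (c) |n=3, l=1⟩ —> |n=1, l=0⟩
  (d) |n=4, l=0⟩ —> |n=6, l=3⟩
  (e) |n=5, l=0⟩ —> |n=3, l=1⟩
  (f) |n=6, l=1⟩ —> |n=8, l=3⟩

2

(a) forbidden — Δl = +6 (E1 requires Δl = ±1)
(b) forbidden — Δl = +3 (E1 requires Δl = ±1)
(c) allowed
(d) forbidden — Δl = +3 (E1 requires Δl = ±1)
(e) allowed
(f) forbidden — Δl = +2 (E1 requires Δl = ±1)
Total allowed: 2 of 6.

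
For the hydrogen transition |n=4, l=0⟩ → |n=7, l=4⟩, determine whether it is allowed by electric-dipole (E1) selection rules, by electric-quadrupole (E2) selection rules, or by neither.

neither

Δl = 4 − 0 = +4; l_i + l_f = 4.
E1 (Δl = ±1): not satisfied.
E2 (Δl = 0,±2, l_i+l_f ≥ 2): not satisfied.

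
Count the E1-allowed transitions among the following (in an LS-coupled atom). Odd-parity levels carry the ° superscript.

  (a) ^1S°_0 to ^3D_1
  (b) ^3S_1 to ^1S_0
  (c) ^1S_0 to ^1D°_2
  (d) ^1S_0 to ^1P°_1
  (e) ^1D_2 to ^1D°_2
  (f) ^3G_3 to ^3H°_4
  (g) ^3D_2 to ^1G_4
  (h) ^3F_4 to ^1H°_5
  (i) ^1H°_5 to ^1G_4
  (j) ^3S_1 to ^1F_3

(a) forbidden (ΔS, ΔL fail)
(b) forbidden (parity, ΔS, ΔL fail)
(c) forbidden (ΔL, ΔJ fail)
(d) allowed
(e) allowed
(f) allowed
(g) forbidden (parity, ΔS, ΔL, ΔJ fail)
(h) forbidden (ΔS, ΔL fail)
(i) allowed
(j) forbidden (parity, ΔS, ΔL, ΔJ fail)
Total allowed: 4 of 10.

4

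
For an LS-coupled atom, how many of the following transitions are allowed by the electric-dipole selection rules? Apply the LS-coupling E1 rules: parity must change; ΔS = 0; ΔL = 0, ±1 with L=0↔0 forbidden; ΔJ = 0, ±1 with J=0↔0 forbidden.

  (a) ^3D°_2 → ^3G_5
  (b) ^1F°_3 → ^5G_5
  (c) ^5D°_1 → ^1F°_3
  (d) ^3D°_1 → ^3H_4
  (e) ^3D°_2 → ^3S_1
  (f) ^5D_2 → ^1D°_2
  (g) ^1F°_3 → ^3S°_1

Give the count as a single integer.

(a) forbidden (ΔL, ΔJ fail)
(b) forbidden (ΔS, ΔJ fail)
(c) forbidden (parity, ΔS, ΔJ fail)
(d) forbidden (ΔL, ΔJ fail)
(e) forbidden (ΔL fails)
(f) forbidden (ΔS fails)
(g) forbidden (parity, ΔS, ΔL, ΔJ fail)
Total allowed: 0 of 7.

0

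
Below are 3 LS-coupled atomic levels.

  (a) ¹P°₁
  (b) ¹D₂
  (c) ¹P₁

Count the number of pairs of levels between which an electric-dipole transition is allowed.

(a)–(b): allowed.
(a)–(c): allowed.
(b)–(c): forbidden (parity).
Allowed pairs: 2 of 3.

2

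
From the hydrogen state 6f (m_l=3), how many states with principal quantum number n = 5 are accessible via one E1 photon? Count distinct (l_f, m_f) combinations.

E1 requires Δl = ±1, so l_f ∈ {2, 4}; with 0 ≤ l_f ≤ n_f−1 = 4, the allowed l_f values are {2, 4}.
For l_f = 2: m_f ∈ {m_i−1, m_i, m_i+1} ∩ [−2, 2] = {2} → 1 state.
For l_f = 4: m_f ∈ {m_i−1, m_i, m_i+1} ∩ [−4, 4] = {2, 3, 4} → 3 states.
Total: 4.

4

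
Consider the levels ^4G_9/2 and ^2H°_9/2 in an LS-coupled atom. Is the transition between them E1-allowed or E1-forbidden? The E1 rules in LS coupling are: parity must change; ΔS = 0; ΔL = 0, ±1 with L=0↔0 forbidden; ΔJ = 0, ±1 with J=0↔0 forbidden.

forbidden

Initial level: S=3/2, L=4, J=9/2, parity even. Final level: S=1/2, L=5, J=9/2, parity odd.
Parity must change: even → odd — passes.
ΔL = 0, ±1 (not L=0↔0): L: 4 → 5, ΔL = +1 — passes.
ΔS = 0: S: 3/2 → 1/2 — fails.
ΔJ = 0, ±1 (not J=0↔0): J: 9/2 → 9/2, ΔJ = +0 — passes.
Rule(s) violated: ΔS.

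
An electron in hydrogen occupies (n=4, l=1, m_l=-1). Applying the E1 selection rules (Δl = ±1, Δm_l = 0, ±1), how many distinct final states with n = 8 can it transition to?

E1 requires Δl = ±1, so l_f ∈ {0, 2}; with 0 ≤ l_f ≤ n_f−1 = 7, the allowed l_f values are {0, 2}.
For l_f = 0: m_f ∈ {m_i−1, m_i, m_i+1} ∩ [−0, 0] = {0} → 1 state.
For l_f = 2: m_f ∈ {m_i−1, m_i, m_i+1} ∩ [−2, 2] = {-2, -1, 0} → 3 states.
Total: 4.

4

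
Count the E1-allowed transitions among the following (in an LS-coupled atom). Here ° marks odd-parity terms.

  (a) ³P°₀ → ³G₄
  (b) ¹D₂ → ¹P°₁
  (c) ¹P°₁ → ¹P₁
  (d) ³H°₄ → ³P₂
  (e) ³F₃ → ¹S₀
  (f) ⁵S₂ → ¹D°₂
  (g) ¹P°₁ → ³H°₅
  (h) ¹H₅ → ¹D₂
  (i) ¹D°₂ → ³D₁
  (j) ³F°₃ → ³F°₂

2

(a) forbidden (ΔL, ΔJ fail)
(b) allowed
(c) allowed
(d) forbidden (ΔL, ΔJ fail)
(e) forbidden (parity, ΔS, ΔL, ΔJ fail)
(f) forbidden (ΔS, ΔL fail)
(g) forbidden (parity, ΔS, ΔL, ΔJ fail)
(h) forbidden (parity, ΔL, ΔJ fail)
(i) forbidden (ΔS fails)
(j) forbidden (parity fails)
Total allowed: 2 of 10.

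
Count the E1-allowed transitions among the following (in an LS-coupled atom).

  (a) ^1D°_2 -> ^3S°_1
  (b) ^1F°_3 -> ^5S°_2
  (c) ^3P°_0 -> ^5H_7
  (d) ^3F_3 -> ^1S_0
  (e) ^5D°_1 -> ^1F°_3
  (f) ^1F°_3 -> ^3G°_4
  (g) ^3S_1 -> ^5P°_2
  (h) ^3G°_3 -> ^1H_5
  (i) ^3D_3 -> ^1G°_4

(a) forbidden (parity, ΔS, ΔL fail)
(b) forbidden (parity, ΔS, ΔL fail)
(c) forbidden (ΔS, ΔL, ΔJ fail)
(d) forbidden (parity, ΔS, ΔL, ΔJ fail)
(e) forbidden (parity, ΔS, ΔJ fail)
(f) forbidden (parity, ΔS fail)
(g) forbidden (ΔS fails)
(h) forbidden (ΔS, ΔJ fail)
(i) forbidden (ΔS, ΔL fail)
Total allowed: 0 of 9.

0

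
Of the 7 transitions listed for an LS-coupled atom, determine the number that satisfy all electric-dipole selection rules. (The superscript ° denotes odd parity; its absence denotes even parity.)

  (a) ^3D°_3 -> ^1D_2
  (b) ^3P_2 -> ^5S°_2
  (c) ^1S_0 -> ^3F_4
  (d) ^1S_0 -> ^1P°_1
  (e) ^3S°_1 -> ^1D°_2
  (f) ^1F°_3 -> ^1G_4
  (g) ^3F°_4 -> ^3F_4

(a) forbidden (ΔS fails)
(b) forbidden (ΔS fails)
(c) forbidden (parity, ΔS, ΔL, ΔJ fail)
(d) allowed
(e) forbidden (parity, ΔS, ΔL fail)
(f) allowed
(g) allowed
Total allowed: 3 of 7.

3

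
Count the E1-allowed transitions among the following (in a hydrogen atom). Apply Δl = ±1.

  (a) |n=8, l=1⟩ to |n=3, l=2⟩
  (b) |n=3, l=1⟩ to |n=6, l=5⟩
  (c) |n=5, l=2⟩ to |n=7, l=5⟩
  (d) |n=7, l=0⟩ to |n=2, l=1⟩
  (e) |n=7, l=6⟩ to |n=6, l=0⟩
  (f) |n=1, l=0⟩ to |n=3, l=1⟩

(a) allowed
(b) forbidden — Δl = +4 (E1 requires Δl = ±1)
(c) forbidden — Δl = +3 (E1 requires Δl = ±1)
(d) allowed
(e) forbidden — Δl = -6 (E1 requires Δl = ±1)
(f) allowed
Total allowed: 3 of 6.

3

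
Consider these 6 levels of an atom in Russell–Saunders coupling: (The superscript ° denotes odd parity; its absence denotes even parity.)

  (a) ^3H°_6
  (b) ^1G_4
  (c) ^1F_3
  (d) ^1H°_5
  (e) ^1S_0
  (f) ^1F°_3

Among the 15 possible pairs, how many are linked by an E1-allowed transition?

3

(a)–(b): forbidden (ΔS, ΔJ).
(a)–(c): forbidden (ΔS, ΔL, ΔJ).
(a)–(d): forbidden (parity, ΔS).
(a)–(e): forbidden (ΔS, ΔL, ΔJ).
(a)–(f): forbidden (parity, ΔS, ΔL, ΔJ).
(b)–(c): forbidden (parity).
(b)–(d): allowed.
(b)–(e): forbidden (parity, ΔL, ΔJ).
(b)–(f): allowed.
(c)–(d): forbidden (ΔL, ΔJ).
(c)–(e): forbidden (parity, ΔL, ΔJ).
(c)–(f): allowed.
(d)–(e): forbidden (ΔL, ΔJ).
(d)–(f): forbidden (parity, ΔL, ΔJ).
(e)–(f): forbidden (ΔL, ΔJ).
Allowed pairs: 3 of 15.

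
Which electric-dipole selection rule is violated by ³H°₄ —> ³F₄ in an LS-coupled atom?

the ΔL = 0, ±1 rule

Initial level: S=1, L=5, J=4, parity odd. Final level: S=1, L=3, J=4, parity even.
Parity must change: odd → even — ✓.
ΔS = 0: S: 1 → 1 — ✓.
ΔL = 0, ±1 (not L=0↔0): L: 5 → 3, ΔL = -2 — ✗.
ΔJ = 0, ±1 (not J=0↔0): J: 4 → 4, ΔJ = +0 — ✓.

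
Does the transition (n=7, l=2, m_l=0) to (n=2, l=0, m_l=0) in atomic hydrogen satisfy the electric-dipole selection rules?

forbidden

Initial l = 2, final l = 0, so Δl = -2. E1 requires Δl = ±1: violated.
m_l: 0 → 0 (Δm_l = +0). |Δm_l| ≤ 1 satisfied.
The transition is electric-dipole forbidden.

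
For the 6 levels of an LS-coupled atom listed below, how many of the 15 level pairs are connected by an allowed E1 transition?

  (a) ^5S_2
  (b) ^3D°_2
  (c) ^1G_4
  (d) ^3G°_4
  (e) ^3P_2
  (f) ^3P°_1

2

(a)–(b): forbidden (ΔS, ΔL).
(a)–(c): forbidden (parity, ΔS, ΔL, ΔJ).
(a)–(d): forbidden (ΔS, ΔL, ΔJ).
(a)–(e): forbidden (parity, ΔS).
(a)–(f): forbidden (ΔS).
(b)–(c): forbidden (ΔS, ΔL, ΔJ).
(b)–(d): forbidden (parity, ΔL, ΔJ).
(b)–(e): allowed.
(b)–(f): forbidden (parity).
(c)–(d): forbidden (ΔS).
(c)–(e): forbidden (parity, ΔS, ΔL, ΔJ).
(c)–(f): forbidden (ΔS, ΔL, ΔJ).
(d)–(e): forbidden (ΔL, ΔJ).
(d)–(f): forbidden (parity, ΔL, ΔJ).
(e)–(f): allowed.
Allowed pairs: 2 of 15.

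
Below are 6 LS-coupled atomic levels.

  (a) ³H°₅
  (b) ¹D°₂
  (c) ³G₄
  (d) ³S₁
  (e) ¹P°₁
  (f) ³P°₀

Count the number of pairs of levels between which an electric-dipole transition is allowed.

(a)–(b): forbidden (parity, ΔS, ΔL, ΔJ).
(a)–(c): allowed.
(a)–(d): forbidden (ΔL, ΔJ).
(a)–(e): forbidden (parity, ΔS, ΔL, ΔJ).
(a)–(f): forbidden (parity, ΔL, ΔJ).
(b)–(c): forbidden (ΔS, ΔL, ΔJ).
(b)–(d): forbidden (ΔS, ΔL).
(b)–(e): forbidden (parity).
(b)–(f): forbidden (parity, ΔS, ΔJ).
(c)–(d): forbidden (parity, ΔL, ΔJ).
(c)–(e): forbidden (ΔS, ΔL, ΔJ).
(c)–(f): forbidden (ΔL, ΔJ).
(d)–(e): forbidden (ΔS).
(d)–(f): allowed.
(e)–(f): forbidden (parity, ΔS).
Allowed pairs: 2 of 15.

2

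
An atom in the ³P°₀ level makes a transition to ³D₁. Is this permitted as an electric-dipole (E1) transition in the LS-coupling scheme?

Reading off the term symbols: S 1→1, L 1→2, J 0→1, parity odd→even.
Parity must change: odd → even — ✓.
ΔS = 0: S: 1 → 1 — ✓.
ΔL = 0, ±1 (not L=0↔0): L: 1 → 2, ΔL = +1 — ✓.
ΔJ = 0, ±1 (not J=0↔0): J: 0 → 1, ΔJ = +1 — ✓.
All four E1 rules are satisfied.

allowed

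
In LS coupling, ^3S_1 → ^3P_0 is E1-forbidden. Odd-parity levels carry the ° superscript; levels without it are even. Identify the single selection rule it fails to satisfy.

parity

Initial level: S=1, L=0, J=1, parity even. Final level: S=1, L=1, J=0, parity even.
Parity must change: even → even — fails.
ΔS = 0: S: 1 → 1 — passes.
ΔL = 0, ±1 (not L=0↔0): L: 0 → 1, ΔL = +1 — passes.
ΔJ = 0, ±1 (not J=0↔0): J: 1 → 0, ΔJ = -1 — passes.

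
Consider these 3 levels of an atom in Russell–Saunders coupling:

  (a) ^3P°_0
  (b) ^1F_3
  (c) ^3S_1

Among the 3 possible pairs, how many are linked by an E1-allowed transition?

1

(a)–(b): forbidden (ΔS, ΔL, ΔJ).
(a)–(c): allowed.
(b)–(c): forbidden (parity, ΔS, ΔL, ΔJ).
Allowed pairs: 1 of 3.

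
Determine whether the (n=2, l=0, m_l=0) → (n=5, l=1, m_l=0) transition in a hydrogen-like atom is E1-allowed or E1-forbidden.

Initial l = 0, final l = 1, so Δl = +1. E1 requires Δl = ±1: passes.
Δm_l = 0 − (0) = +0. E1 requires Δm_l = 0, ±1: passes.
All E1 selection rules are satisfied.

allowed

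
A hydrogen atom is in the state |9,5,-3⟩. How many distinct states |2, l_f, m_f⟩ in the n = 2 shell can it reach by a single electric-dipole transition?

E1 requires l_f ∈ {4, 6}, but neither lies in [0, 1], so no final state is reachable.
Total: 0.

0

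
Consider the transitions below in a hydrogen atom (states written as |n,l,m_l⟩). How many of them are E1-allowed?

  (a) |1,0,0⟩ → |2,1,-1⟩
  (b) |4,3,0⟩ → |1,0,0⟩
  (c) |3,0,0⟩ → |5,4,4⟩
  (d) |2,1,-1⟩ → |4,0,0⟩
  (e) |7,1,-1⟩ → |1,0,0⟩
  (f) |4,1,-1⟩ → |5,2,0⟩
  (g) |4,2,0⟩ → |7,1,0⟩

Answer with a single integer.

5

(a) allowed
(b) forbidden — Δl = -3 (E1 requires Δl = ±1)
(c) forbidden — Δl = +4 (E1 requires Δl = ±1); Δm_l = +4 (E1 requires Δm_l = 0, ±1)
(d) allowed
(e) allowed
(f) allowed
(g) allowed
Total allowed: 5 of 7.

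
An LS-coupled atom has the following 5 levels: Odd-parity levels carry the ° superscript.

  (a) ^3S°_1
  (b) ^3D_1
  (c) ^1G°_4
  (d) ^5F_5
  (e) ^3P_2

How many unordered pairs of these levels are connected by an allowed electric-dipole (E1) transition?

1

(a)–(b): forbidden (ΔL).
(a)–(c): forbidden (parity, ΔS, ΔL, ΔJ).
(a)–(d): forbidden (ΔS, ΔL, ΔJ).
(a)–(e): allowed.
(b)–(c): forbidden (ΔS, ΔL, ΔJ).
(b)–(d): forbidden (parity, ΔS, ΔJ).
(b)–(e): forbidden (parity).
(c)–(d): forbidden (ΔS).
(c)–(e): forbidden (ΔS, ΔL, ΔJ).
(d)–(e): forbidden (parity, ΔS, ΔL, ΔJ).
Allowed pairs: 1 of 10.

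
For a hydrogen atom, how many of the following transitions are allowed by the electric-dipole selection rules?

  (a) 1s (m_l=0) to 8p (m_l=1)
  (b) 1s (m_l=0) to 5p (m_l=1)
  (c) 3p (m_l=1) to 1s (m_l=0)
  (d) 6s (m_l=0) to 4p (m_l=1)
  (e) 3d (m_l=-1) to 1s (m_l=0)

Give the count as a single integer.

4

(a) allowed
(b) allowed
(c) allowed
(d) allowed
(e) forbidden — Δl = -2 (E1 requires Δl = ±1)
Total allowed: 4 of 5.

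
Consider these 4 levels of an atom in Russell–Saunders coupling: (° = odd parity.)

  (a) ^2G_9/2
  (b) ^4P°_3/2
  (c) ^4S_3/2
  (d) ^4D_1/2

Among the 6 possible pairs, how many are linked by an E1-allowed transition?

2

(a)–(b): forbidden (ΔS, ΔL, ΔJ).
(a)–(c): forbidden (parity, ΔS, ΔL, ΔJ).
(a)–(d): forbidden (parity, ΔS, ΔL, ΔJ).
(b)–(c): allowed.
(b)–(d): allowed.
(c)–(d): forbidden (parity, ΔL).
Allowed pairs: 2 of 6.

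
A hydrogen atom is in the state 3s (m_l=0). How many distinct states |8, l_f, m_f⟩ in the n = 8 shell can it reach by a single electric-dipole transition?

3

E1 requires Δl = ±1, so l_f ∈ {-1, 1}; with 0 ≤ l_f ≤ n_f−1 = 7, the allowed l_f values are {1}.
For l_f = 1: m_f ∈ {m_i−1, m_i, m_i+1} ∩ [−1, 1] = {-1, 0, 1} → 3 states.
Total: 3.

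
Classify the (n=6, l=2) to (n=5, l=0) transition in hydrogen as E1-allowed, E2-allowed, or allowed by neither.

E2

Δl = 0 − 2 = -2; l_i + l_f = 2.
E1 (Δl = ±1): not satisfied.
E2 (Δl = 0,±2, l_i+l_f ≥ 2): satisfied.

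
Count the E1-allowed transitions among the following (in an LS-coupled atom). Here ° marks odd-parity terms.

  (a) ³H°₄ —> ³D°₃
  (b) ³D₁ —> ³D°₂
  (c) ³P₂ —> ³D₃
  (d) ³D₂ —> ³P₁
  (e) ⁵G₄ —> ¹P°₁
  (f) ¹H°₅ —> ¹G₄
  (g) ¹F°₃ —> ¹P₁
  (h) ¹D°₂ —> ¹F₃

3

(a) forbidden (parity, ΔL fail)
(b) allowed
(c) forbidden (parity fails)
(d) forbidden (parity fails)
(e) forbidden (ΔS, ΔL, ΔJ fail)
(f) allowed
(g) forbidden (ΔL, ΔJ fail)
(h) allowed
Total allowed: 3 of 8.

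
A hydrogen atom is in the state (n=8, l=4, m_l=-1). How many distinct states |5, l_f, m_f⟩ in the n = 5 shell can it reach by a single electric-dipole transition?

3

E1 requires Δl = ±1, so l_f ∈ {3, 5}; with 0 ≤ l_f ≤ n_f−1 = 4, the allowed l_f values are {3}.
For l_f = 3: m_f ∈ {m_i−1, m_i, m_i+1} ∩ [−3, 3] = {-2, -1, 0} → 3 states.
Total: 3.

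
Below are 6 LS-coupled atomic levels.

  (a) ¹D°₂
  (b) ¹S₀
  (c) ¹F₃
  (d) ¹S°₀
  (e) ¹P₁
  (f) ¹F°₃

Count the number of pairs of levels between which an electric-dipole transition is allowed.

(a)–(b): forbidden (ΔL, ΔJ).
(a)–(c): allowed.
(a)–(d): forbidden (parity, ΔL, ΔJ).
(a)–(e): allowed.
(a)–(f): forbidden (parity).
(b)–(c): forbidden (parity, ΔL, ΔJ).
(b)–(d): forbidden (ΔL, ΔJ).
(b)–(e): forbidden (parity).
(b)–(f): forbidden (ΔL, ΔJ).
(c)–(d): forbidden (ΔL, ΔJ).
(c)–(e): forbidden (parity, ΔL, ΔJ).
(c)–(f): allowed.
(d)–(e): allowed.
(d)–(f): forbidden (parity, ΔL, ΔJ).
(e)–(f): forbidden (ΔL, ΔJ).
Allowed pairs: 4 of 15.

4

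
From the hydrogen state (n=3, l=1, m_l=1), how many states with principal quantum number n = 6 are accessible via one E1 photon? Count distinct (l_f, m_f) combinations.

E1 requires Δl = ±1, so l_f ∈ {0, 2}; with 0 ≤ l_f ≤ n_f−1 = 5, the allowed l_f values are {0, 2}.
For l_f = 0: m_f ∈ {m_i−1, m_i, m_i+1} ∩ [−0, 0] = {0} → 1 state.
For l_f = 2: m_f ∈ {m_i−1, m_i, m_i+1} ∩ [−2, 2] = {0, 1, 2} → 3 states.
Total: 4.

4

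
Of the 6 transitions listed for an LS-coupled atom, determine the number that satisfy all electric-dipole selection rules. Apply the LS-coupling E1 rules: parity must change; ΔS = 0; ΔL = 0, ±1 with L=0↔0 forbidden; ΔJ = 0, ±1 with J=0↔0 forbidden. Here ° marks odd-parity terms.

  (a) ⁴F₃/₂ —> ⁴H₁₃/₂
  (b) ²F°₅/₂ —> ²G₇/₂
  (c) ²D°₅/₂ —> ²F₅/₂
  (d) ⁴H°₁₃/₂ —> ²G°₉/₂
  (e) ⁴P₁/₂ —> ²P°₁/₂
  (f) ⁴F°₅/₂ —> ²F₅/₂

(a) forbidden (parity, ΔL, ΔJ fail)
(b) allowed
(c) allowed
(d) forbidden (parity, ΔS, ΔJ fail)
(e) forbidden (ΔS fails)
(f) forbidden (ΔS fails)
Total allowed: 2 of 6.

2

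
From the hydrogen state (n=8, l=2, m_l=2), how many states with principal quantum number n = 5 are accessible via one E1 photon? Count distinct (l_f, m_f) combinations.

4

E1 requires Δl = ±1, so l_f ∈ {1, 3}; with 0 ≤ l_f ≤ n_f−1 = 4, the allowed l_f values are {1, 3}.
For l_f = 1: m_f ∈ {m_i−1, m_i, m_i+1} ∩ [−1, 1] = {1} → 1 state.
For l_f = 3: m_f ∈ {m_i−1, m_i, m_i+1} ∩ [−3, 3] = {1, 2, 3} → 3 states.
Total: 4.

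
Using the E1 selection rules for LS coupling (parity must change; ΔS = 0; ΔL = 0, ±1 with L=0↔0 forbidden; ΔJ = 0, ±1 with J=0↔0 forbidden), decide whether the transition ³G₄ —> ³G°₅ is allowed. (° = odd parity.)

Initial level: S=1, L=4, J=4, parity even. Final level: S=1, L=4, J=5, parity odd.
Parity must change: even → odd — passes.
ΔS = 0: S: 1 → 1 — passes.
ΔL = 0, ±1 (not L=0↔0): L: 4 → 4, ΔL = +0 — passes.
ΔJ = 0, ±1 (not J=0↔0): J: 4 → 5, ΔJ = +1 — passes.
All four E1 rules are satisfied.

allowed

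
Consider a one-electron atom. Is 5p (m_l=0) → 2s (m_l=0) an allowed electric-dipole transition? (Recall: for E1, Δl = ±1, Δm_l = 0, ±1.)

allowed

Δl = 0 − 1 = -1; the E1 rule Δl = ±1 is passes.
Δm_l = 0 − (0) = +0. E1 requires Δm_l = 0, ±1: passes.
All E1 selection rules are satisfied.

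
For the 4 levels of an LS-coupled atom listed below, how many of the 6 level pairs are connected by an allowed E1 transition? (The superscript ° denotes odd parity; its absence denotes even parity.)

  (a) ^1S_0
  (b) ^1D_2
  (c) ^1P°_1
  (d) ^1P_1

3

(a)–(b): forbidden (parity, ΔL, ΔJ).
(a)–(c): allowed.
(a)–(d): forbidden (parity).
(b)–(c): allowed.
(b)–(d): forbidden (parity).
(c)–(d): allowed.
Allowed pairs: 3 of 6.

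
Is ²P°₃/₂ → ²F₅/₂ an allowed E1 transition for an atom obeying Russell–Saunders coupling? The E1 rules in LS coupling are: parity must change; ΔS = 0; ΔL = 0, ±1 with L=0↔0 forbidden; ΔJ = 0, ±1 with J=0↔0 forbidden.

Reading off the term symbols: S 1/2→1/2, L 1→3, J 3/2→5/2, parity odd→even.
Parity must change: odd → even — satisfied.
ΔS = 0: S: 1/2 → 1/2 — satisfied.
ΔL = 0, ±1 (not L=0↔0): L: 1 → 3, ΔL = +2 — violated.
ΔJ = 0, ±1 (not J=0↔0): J: 3/2 → 5/2, ΔJ = +1 — satisfied.
Rule(s) violated: ΔL.

forbidden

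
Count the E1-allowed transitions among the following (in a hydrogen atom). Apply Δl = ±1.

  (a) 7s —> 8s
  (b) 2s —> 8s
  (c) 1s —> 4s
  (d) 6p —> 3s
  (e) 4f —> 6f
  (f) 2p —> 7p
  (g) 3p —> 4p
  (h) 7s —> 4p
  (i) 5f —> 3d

3

(a) forbidden — Δl = +0 (E1 requires Δl = ±1)
(b) forbidden — Δl = +0 (E1 requires Δl = ±1)
(c) forbidden — Δl = +0 (E1 requires Δl = ±1)
(d) allowed
(e) forbidden — Δl = +0 (E1 requires Δl = ±1)
(f) forbidden — Δl = +0 (E1 requires Δl = ±1)
(g) forbidden — Δl = +0 (E1 requires Δl = ±1)
(h) allowed
(i) allowed
Total allowed: 3 of 9.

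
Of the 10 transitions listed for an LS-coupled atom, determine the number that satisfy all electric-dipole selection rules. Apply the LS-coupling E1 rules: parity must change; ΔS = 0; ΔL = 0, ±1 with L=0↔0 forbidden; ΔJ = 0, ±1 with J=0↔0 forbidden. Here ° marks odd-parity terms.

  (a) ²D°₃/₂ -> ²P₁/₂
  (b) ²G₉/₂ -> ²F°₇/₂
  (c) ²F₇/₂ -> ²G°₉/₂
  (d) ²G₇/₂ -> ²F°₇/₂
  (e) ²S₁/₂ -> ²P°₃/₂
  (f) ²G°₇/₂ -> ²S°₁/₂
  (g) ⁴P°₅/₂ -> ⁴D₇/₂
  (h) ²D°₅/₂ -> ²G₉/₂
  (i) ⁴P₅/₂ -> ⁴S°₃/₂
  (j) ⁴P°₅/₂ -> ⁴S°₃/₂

(a) allowed
(b) allowed
(c) allowed
(d) allowed
(e) allowed
(f) forbidden (parity, ΔL, ΔJ fail)
(g) allowed
(h) forbidden (ΔL, ΔJ fail)
(i) allowed
(j) forbidden (parity fails)
Total allowed: 7 of 10.

7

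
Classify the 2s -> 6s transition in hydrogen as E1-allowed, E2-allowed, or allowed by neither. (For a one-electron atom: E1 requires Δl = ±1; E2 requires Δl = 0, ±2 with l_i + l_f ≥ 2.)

Δl = 0 − 0 = +0; l_i + l_f = 0.
E1 (Δl = ±1): not satisfied.
E2 (Δl = 0,±2, l_i+l_f ≥ 2): not satisfied.

neither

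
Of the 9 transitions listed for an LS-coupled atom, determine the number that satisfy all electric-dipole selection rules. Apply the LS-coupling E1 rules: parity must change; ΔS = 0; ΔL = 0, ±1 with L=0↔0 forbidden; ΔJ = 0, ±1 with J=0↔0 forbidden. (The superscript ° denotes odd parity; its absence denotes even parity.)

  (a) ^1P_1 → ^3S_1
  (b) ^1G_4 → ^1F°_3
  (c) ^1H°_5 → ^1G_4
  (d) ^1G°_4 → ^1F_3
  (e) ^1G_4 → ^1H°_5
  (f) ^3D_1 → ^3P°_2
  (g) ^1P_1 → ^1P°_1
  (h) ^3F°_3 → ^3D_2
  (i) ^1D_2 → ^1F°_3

(a) forbidden (parity, ΔS fail)
(b) allowed
(c) allowed
(d) allowed
(e) allowed
(f) allowed
(g) allowed
(h) allowed
(i) allowed
Total allowed: 8 of 9.

8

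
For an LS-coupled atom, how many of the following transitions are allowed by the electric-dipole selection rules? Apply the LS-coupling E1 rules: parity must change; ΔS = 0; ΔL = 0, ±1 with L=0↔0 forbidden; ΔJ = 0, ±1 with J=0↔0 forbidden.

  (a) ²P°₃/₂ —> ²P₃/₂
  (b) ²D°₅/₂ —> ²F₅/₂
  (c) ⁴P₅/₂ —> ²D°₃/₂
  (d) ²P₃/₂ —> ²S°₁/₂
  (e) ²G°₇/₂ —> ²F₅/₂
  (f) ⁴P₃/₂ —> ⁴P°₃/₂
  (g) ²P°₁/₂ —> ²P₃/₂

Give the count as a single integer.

(a) allowed
(b) allowed
(c) forbidden (ΔS fails)
(d) allowed
(e) allowed
(f) allowed
(g) allowed
Total allowed: 6 of 7.

6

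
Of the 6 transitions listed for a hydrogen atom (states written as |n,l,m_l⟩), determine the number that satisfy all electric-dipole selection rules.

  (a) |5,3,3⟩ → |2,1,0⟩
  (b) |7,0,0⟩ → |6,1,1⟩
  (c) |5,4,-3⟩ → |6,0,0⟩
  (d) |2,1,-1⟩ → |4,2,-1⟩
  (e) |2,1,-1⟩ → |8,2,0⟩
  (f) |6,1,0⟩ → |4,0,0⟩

4

(a) forbidden — Δl = -2 (E1 requires Δl = ±1); Δm_l = -3 (E1 requires Δm_l = 0, ±1)
(b) allowed
(c) forbidden — Δl = -4 (E1 requires Δl = ±1); Δm_l = +3 (E1 requires Δm_l = 0, ±1)
(d) allowed
(e) allowed
(f) allowed
Total allowed: 4 of 6.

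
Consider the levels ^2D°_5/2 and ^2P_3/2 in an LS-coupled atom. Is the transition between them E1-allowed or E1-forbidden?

Reading off the term symbols: S 1/2→1/2, L 2→1, J 5/2→3/2, parity odd→even.
Parity must change: odd → even — ok.
ΔS = 0: S: 1/2 → 1/2 — ok.
ΔL = 0, ±1 (not L=0↔0): L: 2 → 1, ΔL = -1 — ok.
ΔJ = 0, ±1 (not J=0↔0): J: 5/2 → 3/2, ΔJ = -1 — ok.
All four E1 rules are satisfied.

allowed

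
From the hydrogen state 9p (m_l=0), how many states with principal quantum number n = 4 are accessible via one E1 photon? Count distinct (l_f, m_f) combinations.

4

E1 requires Δl = ±1, so l_f ∈ {0, 2}; with 0 ≤ l_f ≤ n_f−1 = 3, the allowed l_f values are {0, 2}.
For l_f = 0: m_f ∈ {m_i−1, m_i, m_i+1} ∩ [−0, 0] = {0} → 1 state.
For l_f = 2: m_f ∈ {m_i−1, m_i, m_i+1} ∩ [−2, 2] = {-1, 0, 1} → 3 states.
Total: 4.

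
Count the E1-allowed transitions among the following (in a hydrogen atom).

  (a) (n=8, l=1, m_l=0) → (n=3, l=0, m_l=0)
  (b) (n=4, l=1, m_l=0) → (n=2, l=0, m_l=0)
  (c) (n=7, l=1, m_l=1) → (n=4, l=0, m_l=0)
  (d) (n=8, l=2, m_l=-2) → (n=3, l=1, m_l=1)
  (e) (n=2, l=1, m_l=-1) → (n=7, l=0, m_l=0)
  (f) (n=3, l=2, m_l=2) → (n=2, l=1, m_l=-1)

4

(a) allowed
(b) allowed
(c) allowed
(d) forbidden — Δm_l = +3 (E1 requires Δm_l = 0, ±1)
(e) allowed
(f) forbidden — Δm_l = -3 (E1 requires Δm_l = 0, ±1)
Total allowed: 4 of 6.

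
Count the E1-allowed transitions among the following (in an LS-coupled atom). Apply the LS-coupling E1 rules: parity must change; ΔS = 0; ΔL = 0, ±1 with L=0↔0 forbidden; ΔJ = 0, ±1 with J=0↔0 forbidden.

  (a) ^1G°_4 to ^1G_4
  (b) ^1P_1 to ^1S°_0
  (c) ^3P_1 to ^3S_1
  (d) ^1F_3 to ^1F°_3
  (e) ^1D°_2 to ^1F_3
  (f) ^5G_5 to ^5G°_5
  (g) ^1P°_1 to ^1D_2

6

(a) allowed
(b) allowed
(c) forbidden (parity fails)
(d) allowed
(e) allowed
(f) allowed
(g) allowed
Total allowed: 6 of 7.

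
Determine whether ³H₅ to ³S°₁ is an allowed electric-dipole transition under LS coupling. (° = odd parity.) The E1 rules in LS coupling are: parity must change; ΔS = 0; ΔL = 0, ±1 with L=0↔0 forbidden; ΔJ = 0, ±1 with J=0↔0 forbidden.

forbidden

Reading off the term symbols: S 1→1, L 5→0, J 5→1, parity even→odd.
Parity must change: even → odd — ✓.
ΔS = 0: S: 1 → 1 — ✓.
ΔL = 0, ±1 (not L=0↔0): L: 5 → 0, ΔL = -5 — ✗.
ΔJ = 0, ±1 (not J=0↔0): J: 5 → 1, ΔJ = -4 — ✗.
Rule(s) violated: ΔL, ΔJ.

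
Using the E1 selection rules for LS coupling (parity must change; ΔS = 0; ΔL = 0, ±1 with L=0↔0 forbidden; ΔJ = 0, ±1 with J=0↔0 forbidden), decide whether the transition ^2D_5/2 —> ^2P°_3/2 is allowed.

allowed

Initial level: S=1/2, L=2, J=5/2, parity even. Final level: S=1/2, L=1, J=3/2, parity odd.
Parity must change: even → odd — ok.
ΔS = 0: S: 1/2 → 1/2 — ok.
ΔL = 0, ±1 (not L=0↔0): L: 2 → 1, ΔL = -1 — ok.
ΔJ = 0, ±1 (not J=0↔0): J: 5/2 → 3/2, ΔJ = -1 — ok.
All four E1 rules are satisfied.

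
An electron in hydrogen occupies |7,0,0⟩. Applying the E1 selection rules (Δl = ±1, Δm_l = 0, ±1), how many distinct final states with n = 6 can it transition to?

3

E1 requires Δl = ±1, so l_f ∈ {-1, 1}; with 0 ≤ l_f ≤ n_f−1 = 5, the allowed l_f values are {1}.
For l_f = 1: m_f ∈ {m_i−1, m_i, m_i+1} ∩ [−1, 1] = {-1, 0, 1} → 3 states.
Total: 3.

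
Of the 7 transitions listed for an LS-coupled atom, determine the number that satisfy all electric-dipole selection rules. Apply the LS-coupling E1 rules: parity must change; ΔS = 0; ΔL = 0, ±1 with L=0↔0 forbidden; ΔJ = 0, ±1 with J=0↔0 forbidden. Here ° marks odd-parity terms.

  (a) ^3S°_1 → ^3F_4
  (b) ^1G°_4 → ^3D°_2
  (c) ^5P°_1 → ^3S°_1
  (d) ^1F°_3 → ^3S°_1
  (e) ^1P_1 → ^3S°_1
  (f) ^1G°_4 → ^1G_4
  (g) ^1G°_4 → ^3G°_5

1

(a) forbidden (ΔL, ΔJ fail)
(b) forbidden (parity, ΔS, ΔL, ΔJ fail)
(c) forbidden (parity, ΔS fail)
(d) forbidden (parity, ΔS, ΔL, ΔJ fail)
(e) forbidden (ΔS fails)
(f) allowed
(g) forbidden (parity, ΔS fail)
Total allowed: 1 of 7.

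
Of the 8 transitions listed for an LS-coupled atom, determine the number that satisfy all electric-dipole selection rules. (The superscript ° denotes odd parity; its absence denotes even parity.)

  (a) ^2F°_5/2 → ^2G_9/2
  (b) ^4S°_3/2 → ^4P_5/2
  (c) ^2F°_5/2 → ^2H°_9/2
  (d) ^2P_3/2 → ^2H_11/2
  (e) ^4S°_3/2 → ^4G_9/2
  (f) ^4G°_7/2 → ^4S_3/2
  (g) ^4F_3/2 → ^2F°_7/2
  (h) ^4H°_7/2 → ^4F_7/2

1

(a) forbidden (ΔJ fails)
(b) allowed
(c) forbidden (parity, ΔL, ΔJ fail)
(d) forbidden (parity, ΔL, ΔJ fail)
(e) forbidden (ΔL, ΔJ fail)
(f) forbidden (ΔL, ΔJ fail)
(g) forbidden (ΔS, ΔJ fail)
(h) forbidden (ΔL fails)
Total allowed: 1 of 8.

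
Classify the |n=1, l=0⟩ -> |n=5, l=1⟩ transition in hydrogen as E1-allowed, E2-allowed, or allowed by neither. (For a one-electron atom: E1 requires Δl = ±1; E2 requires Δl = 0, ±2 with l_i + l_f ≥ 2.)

E1

Δl = 1 − 0 = +1; l_i + l_f = 1.
E1 (Δl = ±1): satisfied.
E2 (Δl = 0,±2, l_i+l_f ≥ 2): not satisfied.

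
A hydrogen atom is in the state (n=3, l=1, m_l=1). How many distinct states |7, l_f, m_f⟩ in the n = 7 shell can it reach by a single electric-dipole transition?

E1 requires Δl = ±1, so l_f ∈ {0, 2}; with 0 ≤ l_f ≤ n_f−1 = 6, the allowed l_f values are {0, 2}.
For l_f = 0: m_f ∈ {m_i−1, m_i, m_i+1} ∩ [−0, 0] = {0} → 1 state.
For l_f = 2: m_f ∈ {m_i−1, m_i, m_i+1} ∩ [−2, 2] = {0, 1, 2} → 3 states.
Total: 4.

4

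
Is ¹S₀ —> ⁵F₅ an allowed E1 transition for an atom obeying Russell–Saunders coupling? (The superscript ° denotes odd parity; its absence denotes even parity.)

Parity must change: even → even — fails.
ΔS = 0: S: 0 → 2 — fails.
ΔL = 0, ±1 (not L=0↔0): L: 0 → 3, ΔL = +3 — fails.
ΔJ = 0, ±1 (not J=0↔0): J: 0 → 5, ΔJ = +5 — fails.
Rule(s) violated: parity, ΔS, ΔL, ΔJ.

forbidden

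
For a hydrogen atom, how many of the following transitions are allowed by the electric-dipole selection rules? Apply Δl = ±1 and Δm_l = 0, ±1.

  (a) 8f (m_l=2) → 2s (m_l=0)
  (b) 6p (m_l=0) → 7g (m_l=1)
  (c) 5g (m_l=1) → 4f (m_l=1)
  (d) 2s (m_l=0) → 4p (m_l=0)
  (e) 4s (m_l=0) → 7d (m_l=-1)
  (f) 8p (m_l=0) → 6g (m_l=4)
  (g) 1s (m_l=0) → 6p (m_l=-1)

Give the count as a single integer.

(a) forbidden — Δl = -3 (E1 requires Δl = ±1); Δm_l = -2 (E1 requires Δm_l = 0, ±1)
(b) forbidden — Δl = +3 (E1 requires Δl = ±1)
(c) allowed
(d) allowed
(e) forbidden — Δl = +2 (E1 requires Δl = ±1)
(f) forbidden — Δl = +3 (E1 requires Δl = ±1); Δm_l = +4 (E1 requires Δm_l = 0, ±1)
(g) allowed
Total allowed: 3 of 7.

3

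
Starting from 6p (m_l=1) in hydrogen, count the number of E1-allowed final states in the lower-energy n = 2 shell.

1

E1 requires Δl = ±1, so l_f ∈ {0, 2}; with 0 ≤ l_f ≤ n_f−1 = 1, the allowed l_f values are {0}.
For l_f = 0: m_f ∈ {m_i−1, m_i, m_i+1} ∩ [−0, 0] = {0} → 1 state.
Total: 1.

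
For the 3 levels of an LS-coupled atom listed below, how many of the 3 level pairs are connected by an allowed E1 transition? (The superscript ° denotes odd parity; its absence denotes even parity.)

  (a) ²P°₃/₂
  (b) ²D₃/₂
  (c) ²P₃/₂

2

(a)–(b): allowed.
(a)–(c): allowed.
(b)–(c): forbidden (parity).
Allowed pairs: 2 of 3.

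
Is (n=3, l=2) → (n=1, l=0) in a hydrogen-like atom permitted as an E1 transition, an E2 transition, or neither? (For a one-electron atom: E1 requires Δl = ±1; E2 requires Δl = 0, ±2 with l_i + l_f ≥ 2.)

E2

Δl = 0 − 2 = -2; l_i + l_f = 2.
E1 (Δl = ±1): not satisfied.
E2 (Δl = 0,±2, l_i+l_f ≥ 2): satisfied.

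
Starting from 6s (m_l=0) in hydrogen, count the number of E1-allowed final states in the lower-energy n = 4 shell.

3

E1 requires Δl = ±1, so l_f ∈ {-1, 1}; with 0 ≤ l_f ≤ n_f−1 = 3, the allowed l_f values are {1}.
For l_f = 1: m_f ∈ {m_i−1, m_i, m_i+1} ∩ [−1, 1] = {-1, 0, 1} → 3 states.
Total: 3.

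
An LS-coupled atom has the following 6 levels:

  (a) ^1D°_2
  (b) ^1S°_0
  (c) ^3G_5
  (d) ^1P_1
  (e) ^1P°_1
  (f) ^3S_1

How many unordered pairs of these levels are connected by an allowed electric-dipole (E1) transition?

(a)–(b): forbidden (parity, ΔL, ΔJ).
(a)–(c): forbidden (ΔS, ΔL, ΔJ).
(a)–(d): allowed.
(a)–(e): forbidden (parity).
(a)–(f): forbidden (ΔS, ΔL).
(b)–(c): forbidden (ΔS, ΔL, ΔJ).
(b)–(d): allowed.
(b)–(e): forbidden (parity).
(b)–(f): forbidden (ΔS, ΔL).
(c)–(d): forbidden (parity, ΔS, ΔL, ΔJ).
(c)–(e): forbidden (ΔS, ΔL, ΔJ).
(c)–(f): forbidden (parity, ΔL, ΔJ).
(d)–(e): allowed.
(d)–(f): forbidden (parity, ΔS).
(e)–(f): forbidden (ΔS).
Allowed pairs: 3 of 15.

3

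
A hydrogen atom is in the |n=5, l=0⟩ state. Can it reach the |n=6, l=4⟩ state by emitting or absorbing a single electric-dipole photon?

forbidden

Δl = 4 − 0 = +4; the E1 rule Δl = ±1 is ✗.
The transition is electric-dipole forbidden.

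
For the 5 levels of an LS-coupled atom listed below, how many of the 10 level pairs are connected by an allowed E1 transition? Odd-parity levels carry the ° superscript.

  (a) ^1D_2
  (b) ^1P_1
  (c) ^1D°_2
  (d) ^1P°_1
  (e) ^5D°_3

(a)–(b): forbidden (parity).
(a)–(c): allowed.
(a)–(d): allowed.
(a)–(e): forbidden (ΔS).
(b)–(c): allowed.
(b)–(d): allowed.
(b)–(e): forbidden (ΔS, ΔJ).
(c)–(d): forbidden (parity).
(c)–(e): forbidden (parity, ΔS).
(d)–(e): forbidden (parity, ΔS, ΔJ).
Allowed pairs: 4 of 10.

4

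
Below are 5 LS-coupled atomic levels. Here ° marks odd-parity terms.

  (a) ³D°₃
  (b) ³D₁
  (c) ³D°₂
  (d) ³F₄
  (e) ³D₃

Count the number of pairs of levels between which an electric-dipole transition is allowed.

4

(a)–(b): forbidden (ΔJ).
(a)–(c): forbidden (parity).
(a)–(d): allowed.
(a)–(e): allowed.
(b)–(c): allowed.
(b)–(d): forbidden (parity, ΔJ).
(b)–(e): forbidden (parity, ΔJ).
(c)–(d): forbidden (ΔJ).
(c)–(e): allowed.
(d)–(e): forbidden (parity).
Allowed pairs: 4 of 10.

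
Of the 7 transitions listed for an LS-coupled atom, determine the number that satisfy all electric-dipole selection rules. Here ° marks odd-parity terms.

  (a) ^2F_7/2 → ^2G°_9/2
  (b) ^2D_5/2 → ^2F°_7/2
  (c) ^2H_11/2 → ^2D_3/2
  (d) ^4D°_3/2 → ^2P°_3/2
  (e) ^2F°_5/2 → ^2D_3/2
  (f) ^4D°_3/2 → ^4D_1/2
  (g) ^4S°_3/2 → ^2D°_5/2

4

(a) allowed
(b) allowed
(c) forbidden (parity, ΔL, ΔJ fail)
(d) forbidden (parity, ΔS fail)
(e) allowed
(f) allowed
(g) forbidden (parity, ΔS, ΔL fail)
Total allowed: 4 of 7.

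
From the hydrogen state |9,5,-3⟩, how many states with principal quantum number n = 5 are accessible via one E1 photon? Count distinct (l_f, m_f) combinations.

3

E1 requires Δl = ±1, so l_f ∈ {4, 6}; with 0 ≤ l_f ≤ n_f−1 = 4, the allowed l_f values are {4}.
For l_f = 4: m_f ∈ {m_i−1, m_i, m_i+1} ∩ [−4, 4] = {-4, -3, -2} → 3 states.
Total: 3.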